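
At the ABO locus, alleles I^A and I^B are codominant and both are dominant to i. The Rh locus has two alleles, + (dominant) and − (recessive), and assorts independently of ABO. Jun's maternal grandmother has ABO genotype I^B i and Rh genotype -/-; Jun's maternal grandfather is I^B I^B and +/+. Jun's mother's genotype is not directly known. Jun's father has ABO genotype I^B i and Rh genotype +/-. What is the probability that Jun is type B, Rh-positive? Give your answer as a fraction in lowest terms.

21/32

Jun's mother's ABO genotype from I^B i × I^B I^B: 1/2 I^B I^B, 1/2 I^B i.
Crossing each possibility with the father I^B i and summing P(type B): 1/2·1 + 1/2·3/4 = 7/8.
Similarly for Rh via the mother's Rh distribution: P(Rh+) = 3/4.
Independent loci: 7/8 × 3/4 = 21/32.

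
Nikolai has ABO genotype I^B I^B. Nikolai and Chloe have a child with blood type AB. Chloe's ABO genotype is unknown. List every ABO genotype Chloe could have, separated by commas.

For each candidate genotype of Chloe, check whether crossing it with I^B I^B can produce every observed child phenotype.
  I^A I^A → possible child types {AB} ✓
  I^A I^B → possible child types {B, AB} ✓
  I^A i → possible child types {B, AB} ✓
  I^B I^B → possible child types {B} ✗
  I^B i → possible child types {B} ✗
  i i → possible child types {B} ✗

I^A I^A, I^A I^B, I^A i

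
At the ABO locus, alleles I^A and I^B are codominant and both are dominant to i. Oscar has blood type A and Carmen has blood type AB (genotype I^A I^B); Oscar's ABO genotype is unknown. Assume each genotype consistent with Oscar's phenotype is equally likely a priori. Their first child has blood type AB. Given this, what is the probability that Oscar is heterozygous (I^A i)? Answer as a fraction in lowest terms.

Possible genotypes: Oscar ∈ {I^A I^A, I^A i}; Carmen ∈ {I^A I^B}.
Weight each parental genotype pair by prior × P(type-AB child):
  I^A I^A × I^A I^B: posterior weight 2/3.
  I^A i × I^A I^B: posterior weight 1/3.
Sum the posterior weight over pairs where Oscar is I^A i: 1/3.

1/3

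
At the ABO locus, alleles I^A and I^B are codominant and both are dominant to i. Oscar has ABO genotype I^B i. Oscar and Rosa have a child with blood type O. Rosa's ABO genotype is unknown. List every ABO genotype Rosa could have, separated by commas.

I^A i, I^B i, i i

For each candidate genotype of Rosa, check whether crossing it with I^B i can produce every observed child phenotype.
  I^A I^A → possible child types {A, AB} ✗
  I^A I^B → possible child types {A, B, AB} ✗
  I^A i → possible child types {O, A, B, AB} ✓
  I^B I^B → possible child types {B} ✗
  I^B i → possible child types {O, B} ✓
  i i → possible child types {O, B} ✓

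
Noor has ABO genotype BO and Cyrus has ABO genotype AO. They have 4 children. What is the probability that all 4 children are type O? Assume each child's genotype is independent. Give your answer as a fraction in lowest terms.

1/256

ABO cross BO × AO → 1/4 O, 1/4 A, 1/4 B, 1/4 AB.
So P(type O) = 1/4 per child.
All 4 independent: (1/4)^4 = 1/256.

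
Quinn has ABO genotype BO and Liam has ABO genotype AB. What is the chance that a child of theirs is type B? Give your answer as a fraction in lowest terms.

1/2

ABO cross BO × AB → offspring phenotypes: 1/4 A, 1/2 B, 1/4 AB.
So P(type B) = 1/2.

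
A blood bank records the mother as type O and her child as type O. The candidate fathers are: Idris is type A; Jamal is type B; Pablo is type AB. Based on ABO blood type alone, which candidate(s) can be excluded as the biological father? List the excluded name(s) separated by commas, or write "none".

A candidate is excluded only if no genotype consistent with his phenotype could produce a type O child with a type O mother.
Pablo (type AB): no genotype consistent with that phenotype can produce a type-O child with a type-O mother.

Pablo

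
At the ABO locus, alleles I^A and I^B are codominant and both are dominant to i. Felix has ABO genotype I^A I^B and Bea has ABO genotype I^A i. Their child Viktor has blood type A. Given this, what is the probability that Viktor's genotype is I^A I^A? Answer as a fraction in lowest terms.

1/2

Cross I^A I^B × I^A i → 1/4 I^A I^A, 1/4 I^A I^B, 1/4 I^A i, 1/4 I^B i.
Type-A genotypes among offspring: I^A I^A (1/4), I^A i (1/4); total 1/2.
P(I^A I^A | type A) = (1/4) / (1/2) = 1/2.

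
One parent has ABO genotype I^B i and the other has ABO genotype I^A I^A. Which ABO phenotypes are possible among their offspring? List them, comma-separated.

A, AB

Gametes from I^B i × I^A I^A give offspring ABO genotypes I^A I^B, I^A i, i.e. phenotypes A, AB.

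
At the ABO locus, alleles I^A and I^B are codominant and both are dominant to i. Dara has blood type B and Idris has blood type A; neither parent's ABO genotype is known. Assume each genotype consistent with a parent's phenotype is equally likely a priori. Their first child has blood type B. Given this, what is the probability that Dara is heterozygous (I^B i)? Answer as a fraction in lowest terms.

Possible genotypes: Dara ∈ {I^B I^B, I^B i}; Idris ∈ {I^A I^A, I^A i}.
Weight each parental genotype pair by prior × P(type-B child):
  I^B I^B × I^A i: posterior weight 2/3.
  I^B i × I^A i: posterior weight 1/3.
Sum the posterior weight over pairs where Dara is I^B i: 1/3.

1/3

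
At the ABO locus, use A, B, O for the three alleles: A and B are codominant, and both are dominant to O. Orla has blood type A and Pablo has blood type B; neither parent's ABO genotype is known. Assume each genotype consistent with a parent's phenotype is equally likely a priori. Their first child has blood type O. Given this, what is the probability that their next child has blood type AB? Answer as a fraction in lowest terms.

1/4

Possible genotypes: Orla ∈ {AA, AO}; Pablo ∈ {BB, BO}.
Weight each parental genotype pair by prior × P(type-O child):
  AO × BO: posterior weight 1; P(next child type AB) = 1/4.
Weighted sum = 1/4.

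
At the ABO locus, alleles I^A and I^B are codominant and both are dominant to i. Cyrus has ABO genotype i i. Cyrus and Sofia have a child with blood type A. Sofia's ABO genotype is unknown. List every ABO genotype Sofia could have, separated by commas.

For each candidate genotype of Sofia, check whether crossing it with i i can produce every observed child phenotype.
  I^A I^A → possible child types {A} ✓
  I^A I^B → possible child types {A, B} ✓
  I^A i → possible child types {O, A} ✓
  I^B I^B → possible child types {B} ✗
  I^B i → possible child types {O, B} ✗
  i i → possible child types {O} ✗

I^A I^A, I^A I^B, I^A i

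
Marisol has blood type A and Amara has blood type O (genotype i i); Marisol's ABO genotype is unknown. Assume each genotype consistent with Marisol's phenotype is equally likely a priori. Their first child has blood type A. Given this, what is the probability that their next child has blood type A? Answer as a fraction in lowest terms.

Possible genotypes: Marisol ∈ {I^A I^A, I^A i}; Amara ∈ {i i}.
Weight each parental genotype pair by prior × P(type-A child):
  I^A I^A × i i: posterior weight 2/3; P(next child type A) = 1.
  I^A i × i i: posterior weight 1/3; P(next child type A) = 1/2.
Weighted sum = 5/6.

5/6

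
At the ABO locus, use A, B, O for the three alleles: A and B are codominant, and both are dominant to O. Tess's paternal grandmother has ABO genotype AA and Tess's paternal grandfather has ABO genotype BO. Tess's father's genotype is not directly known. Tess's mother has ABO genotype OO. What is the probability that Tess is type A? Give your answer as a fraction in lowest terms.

Tess's father's ABO genotype from AA × BO: 1/2 AB, 1/2 AO.
Crossing each possibility with the mother OO and summing P(type A): 1/2·1/2 + 1/2·1/2 = 1/2.

1/2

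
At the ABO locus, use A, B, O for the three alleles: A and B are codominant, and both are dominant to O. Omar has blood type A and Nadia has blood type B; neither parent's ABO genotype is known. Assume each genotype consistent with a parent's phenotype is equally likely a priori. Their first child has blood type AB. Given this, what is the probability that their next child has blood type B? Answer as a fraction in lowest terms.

Possible genotypes: Omar ∈ {AA, AO}; Nadia ∈ {BB, BO}.
Weight each parental genotype pair by prior × P(type-AB child):
  AA × BB: posterior weight 4/9; P(next child type B) = 0.
  AA × BO: posterior weight 2/9; P(next child type B) = 0.
  AO × BB: posterior weight 2/9; P(next child type B) = 1/2.
  AO × BO: posterior weight 1/9; P(next child type B) = 1/4.
Weighted sum = 5/36.

5/36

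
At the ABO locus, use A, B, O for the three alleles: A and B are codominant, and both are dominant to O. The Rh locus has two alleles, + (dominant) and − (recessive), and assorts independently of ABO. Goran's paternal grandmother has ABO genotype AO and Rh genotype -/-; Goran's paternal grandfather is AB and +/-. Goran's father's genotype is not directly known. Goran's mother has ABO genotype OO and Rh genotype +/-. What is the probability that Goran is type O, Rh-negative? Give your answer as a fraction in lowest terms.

Goran's father's ABO genotype from AO × AB: 1/4 AA, 1/4 AB, 1/4 AO, 1/4 BO.
Crossing each possibility with the mother OO and summing P(type O): 1/4·0 + 1/4·0 + 1/4·1/2 + 1/4·1/2 = 1/4.
Similarly for Rh via the father's Rh distribution: P(Rh-) = 3/8.
Independent loci: 1/4 × 3/8 = 3/32.

3/32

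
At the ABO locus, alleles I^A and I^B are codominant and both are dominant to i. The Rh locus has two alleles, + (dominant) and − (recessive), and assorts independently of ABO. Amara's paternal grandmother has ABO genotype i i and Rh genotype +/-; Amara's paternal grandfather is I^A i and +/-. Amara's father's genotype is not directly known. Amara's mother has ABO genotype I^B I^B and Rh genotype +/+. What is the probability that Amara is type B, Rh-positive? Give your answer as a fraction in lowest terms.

3/4

Amara's father's ABO genotype from i i × I^A i: 1/2 I^A i, 1/2 i i.
Crossing each possibility with the mother I^B I^B and summing P(type B): 1/2·1/2 + 1/2·1 = 3/4.
Similarly for Rh via the father's Rh distribution: P(Rh+) = 1.
Independent loci: 3/4 × 1 = 3/4.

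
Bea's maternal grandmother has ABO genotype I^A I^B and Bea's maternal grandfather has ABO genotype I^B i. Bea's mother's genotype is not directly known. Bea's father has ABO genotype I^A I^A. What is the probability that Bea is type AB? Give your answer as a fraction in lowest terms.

Bea's mother's ABO genotype from I^A I^B × I^B i: 1/4 I^A I^B, 1/4 I^A i, 1/4 I^B I^B, 1/4 I^B i.
Crossing each possibility with the father I^A I^A and summing P(type AB): 1/4·1/2 + 1/4·0 + 1/4·1 + 1/4·1/2 = 1/2.

1/2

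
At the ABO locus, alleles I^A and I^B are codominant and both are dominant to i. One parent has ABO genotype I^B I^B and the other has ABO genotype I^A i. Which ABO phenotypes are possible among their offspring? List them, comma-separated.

B, AB

Gametes from I^B I^B × I^A i give offspring ABO genotypes I^A I^B, I^B i, i.e. phenotypes B, AB.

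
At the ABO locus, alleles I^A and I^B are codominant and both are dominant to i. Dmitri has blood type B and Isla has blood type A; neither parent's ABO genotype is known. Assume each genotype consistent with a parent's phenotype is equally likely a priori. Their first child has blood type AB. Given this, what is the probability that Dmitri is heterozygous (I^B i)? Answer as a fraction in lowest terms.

1/3

Possible genotypes: Dmitri ∈ {I^B I^B, I^B i}; Isla ∈ {I^A I^A, I^A i}.
Weight each parental genotype pair by prior × P(type-AB child):
  I^B I^B × I^A I^A: posterior weight 4/9.
  I^B I^B × I^A i: posterior weight 2/9.
  I^B i × I^A I^A: posterior weight 2/9.
  I^B i × I^A i: posterior weight 1/9.
Sum the posterior weight over pairs where Dmitri is I^B i: 1/3.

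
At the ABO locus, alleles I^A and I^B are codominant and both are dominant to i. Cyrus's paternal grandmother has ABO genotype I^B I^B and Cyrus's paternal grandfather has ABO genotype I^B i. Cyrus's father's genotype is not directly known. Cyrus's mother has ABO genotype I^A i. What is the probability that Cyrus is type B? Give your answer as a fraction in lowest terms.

Cyrus's father's ABO genotype from I^B I^B × I^B i: 1/2 I^B I^B, 1/2 I^B i.
Crossing each possibility with the mother I^A i and summing P(type B): 1/2·1/2 + 1/2·1/4 = 3/8.

3/8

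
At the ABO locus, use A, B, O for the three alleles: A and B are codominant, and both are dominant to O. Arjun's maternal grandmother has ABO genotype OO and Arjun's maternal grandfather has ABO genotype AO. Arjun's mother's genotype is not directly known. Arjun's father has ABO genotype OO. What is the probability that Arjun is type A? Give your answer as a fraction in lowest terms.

Arjun's mother's ABO genotype from OO × AO: 1/2 AO, 1/2 OO.
Crossing each possibility with the father OO and summing P(type A): 1/2·1/2 + 1/2·0 = 1/4.

1/4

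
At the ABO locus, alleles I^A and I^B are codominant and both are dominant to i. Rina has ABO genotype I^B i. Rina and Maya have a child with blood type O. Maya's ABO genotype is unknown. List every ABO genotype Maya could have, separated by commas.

For each candidate genotype of Maya, check whether crossing it with I^B i can produce every observed child phenotype.
  I^A I^A → possible child types {A, AB} ✗
  I^A I^B → possible child types {A, B, AB} ✗
  I^A i → possible child types {O, A, B, AB} ✓
  I^B I^B → possible child types {B} ✗
  I^B i → possible child types {O, B} ✓
  i i → possible child types {O, B} ✓

I^A i, I^B i, i i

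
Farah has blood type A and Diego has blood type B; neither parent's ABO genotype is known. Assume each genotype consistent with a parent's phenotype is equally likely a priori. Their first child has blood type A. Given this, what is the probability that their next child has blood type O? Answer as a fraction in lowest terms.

Possible genotypes: Farah ∈ {AA, AO}; Diego ∈ {BB, BO}.
Weight each parental genotype pair by prior × P(type-A child):
  AA × BO: posterior weight 2/3; P(next child type O) = 0.
  AO × BO: posterior weight 1/3; P(next child type O) = 1/4.
Weighted sum = 1/12.

1/12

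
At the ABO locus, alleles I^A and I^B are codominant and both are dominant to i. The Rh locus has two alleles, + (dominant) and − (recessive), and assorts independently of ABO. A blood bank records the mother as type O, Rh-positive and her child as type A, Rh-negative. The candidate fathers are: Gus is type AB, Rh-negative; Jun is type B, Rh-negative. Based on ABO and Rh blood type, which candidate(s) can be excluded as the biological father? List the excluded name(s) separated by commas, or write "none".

Jun

A candidate is excluded only if no genotype consistent with his phenotype could produce a type A, Rh-negative child with a type O, Rh-positive mother.
Jun (type B, Rh-): no genotype consistent with that phenotype can produce a type-A Rh- child with a type-O mother.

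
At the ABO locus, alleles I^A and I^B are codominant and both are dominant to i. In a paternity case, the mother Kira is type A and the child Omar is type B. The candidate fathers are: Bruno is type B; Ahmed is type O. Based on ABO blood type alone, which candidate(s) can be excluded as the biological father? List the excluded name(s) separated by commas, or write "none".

Ahmed

A candidate is excluded only if no genotype consistent with his phenotype could produce a type B child with a type A mother.
Ahmed (type O): no genotype consistent with that phenotype can produce a type-B child with a type-A mother.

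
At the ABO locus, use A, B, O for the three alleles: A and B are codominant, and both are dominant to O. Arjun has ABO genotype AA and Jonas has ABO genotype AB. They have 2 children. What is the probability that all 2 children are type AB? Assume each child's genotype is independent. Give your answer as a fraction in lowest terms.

1/4

ABO cross AA × AB → 1/2 A, 1/2 AB.
So P(type AB) = 1/2 per child.
All 2 independent: (1/2)^2 = 1/4.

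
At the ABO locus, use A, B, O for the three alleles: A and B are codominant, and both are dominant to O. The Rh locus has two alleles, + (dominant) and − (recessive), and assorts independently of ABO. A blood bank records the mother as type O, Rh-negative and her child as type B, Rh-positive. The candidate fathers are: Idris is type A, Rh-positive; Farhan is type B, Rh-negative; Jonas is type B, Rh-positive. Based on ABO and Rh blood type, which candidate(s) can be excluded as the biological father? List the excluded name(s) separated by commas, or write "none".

Idris, Farhan

A candidate is excluded only if no genotype consistent with his phenotype could produce a type B, Rh-positive child with a type O, Rh-negative mother.
Idris (type A, Rh+): no genotype consistent with that phenotype can produce a type-B Rh+ child with a type-O mother.
Farhan (type B, Rh-): no genotype consistent with that phenotype can produce a type-B Rh+ child with a type-O mother.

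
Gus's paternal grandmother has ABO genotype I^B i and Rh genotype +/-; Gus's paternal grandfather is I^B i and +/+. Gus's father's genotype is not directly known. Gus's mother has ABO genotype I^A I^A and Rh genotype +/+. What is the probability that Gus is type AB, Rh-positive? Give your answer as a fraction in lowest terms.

Gus's father's ABO genotype from I^B i × I^B i: 1/4 I^B I^B, 1/2 I^B i, 1/4 i i.
Crossing each possibility with the mother I^A I^A and summing P(type AB): 1/4·1 + 1/2·1/2 + 1/4·0 = 1/2.
Similarly for Rh via the father's Rh distribution: P(Rh+) = 1.
Independent loci: 1/2 × 1 = 1/2.

1/2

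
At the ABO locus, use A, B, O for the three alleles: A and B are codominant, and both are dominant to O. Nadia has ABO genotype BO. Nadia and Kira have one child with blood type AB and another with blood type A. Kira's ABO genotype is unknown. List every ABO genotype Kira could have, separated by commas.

For each candidate genotype of Kira, check whether crossing it with BO can produce every observed child phenotype.
  AA → possible child types {A, AB} ✓
  AB → possible child types {A, B, AB} ✓
  AO → possible child types {O, A, B, AB} ✓
  BB → possible child types {B} ✗
  BO → possible child types {O, B} ✗
  OO → possible child types {O, B} ✗

AA, AB, AO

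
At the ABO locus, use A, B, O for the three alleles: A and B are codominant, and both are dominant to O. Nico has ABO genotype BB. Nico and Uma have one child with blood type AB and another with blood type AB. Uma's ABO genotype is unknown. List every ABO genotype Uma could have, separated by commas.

AA, AB, AO

For each candidate genotype of Uma, check whether crossing it with BB can produce every observed child phenotype.
  AA → possible child types {AB} ✓
  AB → possible child types {B, AB} ✓
  AO → possible child types {B, AB} ✓
  BB → possible child types {B} ✗
  BO → possible child types {B} ✗
  OO → possible child types {B} ✗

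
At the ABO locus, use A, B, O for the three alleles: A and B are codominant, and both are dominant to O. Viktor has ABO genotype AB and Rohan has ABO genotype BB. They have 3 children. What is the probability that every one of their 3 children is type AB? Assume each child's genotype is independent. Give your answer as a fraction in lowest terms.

ABO cross AB × BB → 1/2 B, 1/2 AB.
So P(type AB) = 1/2 per child.
All 3 independent: (1/2)^3 = 1/8.

1/8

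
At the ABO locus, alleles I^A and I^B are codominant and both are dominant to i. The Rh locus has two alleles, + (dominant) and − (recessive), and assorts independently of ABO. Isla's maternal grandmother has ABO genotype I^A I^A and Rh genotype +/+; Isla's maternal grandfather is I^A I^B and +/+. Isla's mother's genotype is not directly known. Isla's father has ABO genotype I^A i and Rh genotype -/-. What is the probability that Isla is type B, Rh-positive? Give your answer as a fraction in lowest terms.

Isla's mother's ABO genotype from I^A I^A × I^A I^B: 1/2 I^A I^A, 1/2 I^A I^B.
Crossing each possibility with the father I^A i and summing P(type B): 1/2·0 + 1/2·1/4 = 1/8.
Similarly for Rh via the mother's Rh distribution: P(Rh+) = 1.
Independent loci: 1/8 × 1 = 1/8.

1/8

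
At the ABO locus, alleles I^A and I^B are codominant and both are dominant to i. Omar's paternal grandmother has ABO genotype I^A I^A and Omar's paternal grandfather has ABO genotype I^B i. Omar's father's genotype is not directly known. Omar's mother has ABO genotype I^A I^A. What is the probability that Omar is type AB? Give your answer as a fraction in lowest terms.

1/4

Omar's father's ABO genotype from I^A I^A × I^B i: 1/2 I^A I^B, 1/2 I^A i.
Crossing each possibility with the mother I^A I^A and summing P(type AB): 1/2·1/2 + 1/2·0 = 1/4.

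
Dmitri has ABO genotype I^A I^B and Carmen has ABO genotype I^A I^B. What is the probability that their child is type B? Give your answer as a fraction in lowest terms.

ABO cross I^A I^B × I^A I^B → offspring phenotypes: 1/4 A, 1/4 B, 1/2 AB.
So P(type B) = 1/4.

1/4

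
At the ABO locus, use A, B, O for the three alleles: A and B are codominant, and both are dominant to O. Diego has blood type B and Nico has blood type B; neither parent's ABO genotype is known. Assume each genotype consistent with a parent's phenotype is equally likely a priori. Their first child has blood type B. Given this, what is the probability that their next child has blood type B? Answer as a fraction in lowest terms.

19/20

Possible genotypes: Diego ∈ {BB, BO}; Nico ∈ {BB, BO}.
Weight each parental genotype pair by prior × P(type-B child):
  BB × BB: posterior weight 4/15; P(next child type B) = 1.
  BB × BO: posterior weight 4/15; P(next child type B) = 1.
  BO × BB: posterior weight 4/15; P(next child type B) = 1.
  BO × BO: posterior weight 1/5; P(next child type B) = 3/4.
Weighted sum = 19/20.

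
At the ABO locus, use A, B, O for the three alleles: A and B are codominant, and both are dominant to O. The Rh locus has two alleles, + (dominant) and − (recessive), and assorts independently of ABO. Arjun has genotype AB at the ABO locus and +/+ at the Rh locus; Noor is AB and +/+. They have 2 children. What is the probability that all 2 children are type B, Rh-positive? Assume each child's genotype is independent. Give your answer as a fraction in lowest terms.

1/16

ABO cross AB × AB → 1/4 A, 1/4 B, 1/2 AB.
Rh cross +/+ × +/+ → 1 Rh+; so P(type B, Rh-positive) = 1/4 × 1 = 1/4 per child.
All 2 independent: (1/4)^2 = 1/16.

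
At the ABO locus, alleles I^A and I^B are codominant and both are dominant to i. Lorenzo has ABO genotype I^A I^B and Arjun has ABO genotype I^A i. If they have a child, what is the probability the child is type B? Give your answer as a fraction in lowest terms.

1/4

ABO cross I^A I^B × I^A i → offspring phenotypes: 1/2 A, 1/4 B, 1/4 AB.
So P(type B) = 1/4.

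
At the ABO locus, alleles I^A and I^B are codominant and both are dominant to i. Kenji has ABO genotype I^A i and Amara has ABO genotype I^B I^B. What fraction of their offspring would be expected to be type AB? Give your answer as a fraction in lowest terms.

1/2

ABO cross I^A i × I^B I^B → offspring phenotypes: 1/2 B, 1/2 AB.
So P(type AB) = 1/2.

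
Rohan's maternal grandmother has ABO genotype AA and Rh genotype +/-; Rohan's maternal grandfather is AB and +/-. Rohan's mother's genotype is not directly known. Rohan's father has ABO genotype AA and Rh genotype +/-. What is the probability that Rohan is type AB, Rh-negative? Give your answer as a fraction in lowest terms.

1/16

Rohan's mother's ABO genotype from AA × AB: 1/2 AA, 1/2 AB.
Crossing each possibility with the father AA and summing P(type AB): 1/2·0 + 1/2·1/2 = 1/4.
Similarly for Rh via the mother's Rh distribution: P(Rh-) = 1/4.
Independent loci: 1/4 × 1/4 = 1/16.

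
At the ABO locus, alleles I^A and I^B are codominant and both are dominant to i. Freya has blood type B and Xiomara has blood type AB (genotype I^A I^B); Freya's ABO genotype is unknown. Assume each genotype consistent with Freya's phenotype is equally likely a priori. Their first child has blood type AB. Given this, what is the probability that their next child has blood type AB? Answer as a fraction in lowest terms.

Possible genotypes: Freya ∈ {I^B I^B, I^B i}; Xiomara ∈ {I^A I^B}.
Weight each parental genotype pair by prior × P(type-AB child):
  I^B I^B × I^A I^B: posterior weight 2/3; P(next child type AB) = 1/2.
  I^B i × I^A I^B: posterior weight 1/3; P(next child type AB) = 1/4.
Weighted sum = 5/12.

5/12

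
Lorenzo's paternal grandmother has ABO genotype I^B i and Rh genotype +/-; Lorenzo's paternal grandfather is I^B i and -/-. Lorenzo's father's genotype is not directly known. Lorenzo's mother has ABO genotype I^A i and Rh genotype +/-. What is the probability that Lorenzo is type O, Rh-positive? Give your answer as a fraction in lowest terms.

Lorenzo's father's ABO genotype from I^B i × I^B i: 1/4 I^B I^B, 1/2 I^B i, 1/4 i i.
Crossing each possibility with the mother I^A i and summing P(type O): 1/4·0 + 1/2·1/4 + 1/4·1/2 = 1/4.
Similarly for Rh via the father's Rh distribution: P(Rh+) = 5/8.
Independent loci: 1/4 × 5/8 = 5/32.

5/32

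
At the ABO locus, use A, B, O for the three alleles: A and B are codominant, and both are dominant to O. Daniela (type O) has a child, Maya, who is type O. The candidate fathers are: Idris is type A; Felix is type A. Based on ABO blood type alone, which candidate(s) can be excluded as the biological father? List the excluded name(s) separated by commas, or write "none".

A candidate is excluded only if no genotype consistent with his phenotype could produce a type O child with a type O mother.
Every candidate has at least one consistent genotype combination, so none can be excluded.

none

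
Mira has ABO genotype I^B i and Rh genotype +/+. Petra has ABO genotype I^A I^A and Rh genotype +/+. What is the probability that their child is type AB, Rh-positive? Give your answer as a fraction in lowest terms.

ABO cross I^B i × I^A I^A → offspring phenotypes: 1/2 A, 1/2 AB.
Rh cross +/+ × +/+ → 1 Rh+.
Independent loci: P(type AB, Rh-positive) = 1/2 × 1 = 1/2.

1/2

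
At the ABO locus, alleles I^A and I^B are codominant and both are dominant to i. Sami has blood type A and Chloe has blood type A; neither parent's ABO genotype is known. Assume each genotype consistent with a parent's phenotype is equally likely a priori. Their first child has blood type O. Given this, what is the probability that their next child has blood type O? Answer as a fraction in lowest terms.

Possible genotypes: Sami ∈ {I^A I^A, I^A i}; Chloe ∈ {I^A I^A, I^A i}.
Weight each parental genotype pair by prior × P(type-O child):
  I^A i × I^A i: posterior weight 1; P(next child type O) = 1/4.
Weighted sum = 1/4.

1/4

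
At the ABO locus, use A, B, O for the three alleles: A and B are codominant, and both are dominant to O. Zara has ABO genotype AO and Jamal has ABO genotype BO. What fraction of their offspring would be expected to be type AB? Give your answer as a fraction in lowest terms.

1/4

ABO cross AO × BO → offspring phenotypes: 1/4 O, 1/4 A, 1/4 B, 1/4 AB.
So P(type AB) = 1/4.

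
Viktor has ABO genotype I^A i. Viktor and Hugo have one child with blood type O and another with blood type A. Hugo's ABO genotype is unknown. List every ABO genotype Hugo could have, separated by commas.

For each candidate genotype of Hugo, check whether crossing it with I^A i can produce every observed child phenotype.
  I^A I^A → possible child types {A} ✗
  I^A I^B → possible child types {A, B, AB} ✗
  I^A i → possible child types {O, A} ✓
  I^B I^B → possible child types {B, AB} ✗
  I^B i → possible child types {O, A, B, AB} ✓
  i i → possible child types {O, A} ✓

I^A i, I^B i, i i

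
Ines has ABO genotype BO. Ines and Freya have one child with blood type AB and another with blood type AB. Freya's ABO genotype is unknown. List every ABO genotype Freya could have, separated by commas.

AA, AB, AO

For each candidate genotype of Freya, check whether crossing it with BO can produce every observed child phenotype.
  AA → possible child types {A, AB} ✓
  AB → possible child types {A, B, AB} ✓
  AO → possible child types {O, A, B, AB} ✓
  BB → possible child types {B} ✗
  BO → possible child types {O, B} ✗
  OO → possible child types {O, B} ✗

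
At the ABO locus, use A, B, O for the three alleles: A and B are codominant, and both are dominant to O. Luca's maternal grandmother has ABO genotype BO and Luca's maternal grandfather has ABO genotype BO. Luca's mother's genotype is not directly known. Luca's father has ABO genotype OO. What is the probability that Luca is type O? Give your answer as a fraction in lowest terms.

1/2

Luca's mother's ABO genotype from BO × BO: 1/4 BB, 1/2 BO, 1/4 OO.
Crossing each possibility with the father OO and summing P(type O): 1/4·0 + 1/2·1/2 + 1/4·1 = 1/2.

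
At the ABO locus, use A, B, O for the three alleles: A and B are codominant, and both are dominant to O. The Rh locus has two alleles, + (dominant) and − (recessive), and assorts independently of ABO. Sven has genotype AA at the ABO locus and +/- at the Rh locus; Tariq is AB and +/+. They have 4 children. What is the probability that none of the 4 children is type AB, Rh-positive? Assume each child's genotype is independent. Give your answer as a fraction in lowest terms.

ABO cross AA × AB → 1/2 A, 1/2 AB.
Rh cross +/- × +/+ → 1 Rh+; so P(type AB, Rh-positive) = 1/2 × 1 = 1/2 per child.
P(not type AB, Rh-positive) = 1/2 for one child; (1/2)^4 = 1/16.

1/16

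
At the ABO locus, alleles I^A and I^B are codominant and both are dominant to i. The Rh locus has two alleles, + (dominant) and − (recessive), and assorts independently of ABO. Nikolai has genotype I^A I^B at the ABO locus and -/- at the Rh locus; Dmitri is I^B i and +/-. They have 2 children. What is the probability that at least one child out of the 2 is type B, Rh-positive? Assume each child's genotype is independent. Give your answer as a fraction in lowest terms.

7/16

ABO cross I^A I^B × I^B i → 1/4 A, 1/2 B, 1/4 AB.
Rh cross -/- × +/- → 1/2 Rh+, 1/2 Rh-; so P(type B, Rh-positive) = 1/2 × 1/2 = 1/4 per child.
P(none) = (3/4)^2 = 9/16; P(at least one) = 1 − 9/16 = 7/16.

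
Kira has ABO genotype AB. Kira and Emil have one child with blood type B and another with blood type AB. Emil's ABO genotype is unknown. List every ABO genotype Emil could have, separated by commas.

AB, AO, BB, BO

For each candidate genotype of Emil, check whether crossing it with AB can produce every observed child phenotype.
  AA → possible child types {A, AB} ✗
  AB → possible child types {A, B, AB} ✓
  AO → possible child types {A, B, AB} ✓
  BB → possible child types {B, AB} ✓
  BO → possible child types {A, B, AB} ✓
  OO → possible child types {A, B} ✗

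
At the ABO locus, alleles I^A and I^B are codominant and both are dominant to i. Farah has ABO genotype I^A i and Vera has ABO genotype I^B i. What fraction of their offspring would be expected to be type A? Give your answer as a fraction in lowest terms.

ABO cross I^A i × I^B i → offspring phenotypes: 1/4 O, 1/4 A, 1/4 B, 1/4 AB.
So P(type A) = 1/4.

1/4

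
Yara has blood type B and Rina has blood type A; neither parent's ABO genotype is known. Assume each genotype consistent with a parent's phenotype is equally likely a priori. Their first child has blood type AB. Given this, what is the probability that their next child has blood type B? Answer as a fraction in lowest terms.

Possible genotypes: Yara ∈ {I^B I^B, I^B i}; Rina ∈ {I^A I^A, I^A i}.
Weight each parental genotype pair by prior × P(type-AB child):
  I^B I^B × I^A I^A: posterior weight 4/9; P(next child type B) = 0.
  I^B I^B × I^A i: posterior weight 2/9; P(next child type B) = 1/2.
  I^B i × I^A I^A: posterior weight 2/9; P(next child type B) = 0.
  I^B i × I^A i: posterior weight 1/9; P(next child type B) = 1/4.
Weighted sum = 5/36.

5/36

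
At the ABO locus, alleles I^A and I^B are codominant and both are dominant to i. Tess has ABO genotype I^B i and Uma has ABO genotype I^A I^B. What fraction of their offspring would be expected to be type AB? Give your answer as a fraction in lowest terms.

1/4

ABO cross I^B i × I^A I^B → offspring phenotypes: 1/4 A, 1/2 B, 1/4 AB.
So P(type AB) = 1/4.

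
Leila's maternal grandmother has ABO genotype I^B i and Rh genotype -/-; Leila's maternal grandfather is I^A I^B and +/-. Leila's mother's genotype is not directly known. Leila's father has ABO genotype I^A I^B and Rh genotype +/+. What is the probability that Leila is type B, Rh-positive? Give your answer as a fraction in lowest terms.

3/8

Leila's mother's ABO genotype from I^B i × I^A I^B: 1/4 I^A I^B, 1/4 I^A i, 1/4 I^B I^B, 1/4 I^B i.
Crossing each possibility with the father I^A I^B and summing P(type B): 1/4·1/4 + 1/4·1/4 + 1/4·1/2 + 1/4·1/2 = 3/8.
Similarly for Rh via the mother's Rh distribution: P(Rh+) = 1.
Independent loci: 3/8 × 1 = 3/8.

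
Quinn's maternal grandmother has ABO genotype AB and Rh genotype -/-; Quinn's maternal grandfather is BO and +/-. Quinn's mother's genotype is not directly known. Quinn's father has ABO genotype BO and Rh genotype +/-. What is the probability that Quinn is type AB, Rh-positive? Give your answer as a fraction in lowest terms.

5/64

Quinn's mother's ABO genotype from AB × BO: 1/4 AB, 1/4 AO, 1/4 BB, 1/4 BO.
Crossing each possibility with the father BO and summing P(type AB): 1/4·1/4 + 1/4·1/4 + 1/4·0 + 1/4·0 = 1/8.
Similarly for Rh via the mother's Rh distribution: P(Rh+) = 5/8.
Independent loci: 1/8 × 5/8 = 5/64.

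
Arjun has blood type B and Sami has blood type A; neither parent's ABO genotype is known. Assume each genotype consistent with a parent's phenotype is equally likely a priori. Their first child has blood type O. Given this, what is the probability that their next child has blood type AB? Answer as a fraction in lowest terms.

Possible genotypes: Arjun ∈ {I^B I^B, I^B i}; Sami ∈ {I^A I^A, I^A i}.
Weight each parental genotype pair by prior × P(type-O child):
  I^B i × I^A i: posterior weight 1; P(next child type AB) = 1/4.
Weighted sum = 1/4.

1/4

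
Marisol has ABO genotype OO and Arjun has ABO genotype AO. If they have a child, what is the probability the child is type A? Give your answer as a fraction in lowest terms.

ABO cross OO × AO → offspring phenotypes: 1/2 O, 1/2 A.
So P(type A) = 1/2.

1/2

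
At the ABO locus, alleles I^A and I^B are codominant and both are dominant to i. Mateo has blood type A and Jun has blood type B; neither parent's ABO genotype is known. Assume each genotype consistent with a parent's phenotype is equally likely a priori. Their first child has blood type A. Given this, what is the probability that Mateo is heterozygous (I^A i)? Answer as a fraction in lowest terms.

1/3

Possible genotypes: Mateo ∈ {I^A I^A, I^A i}; Jun ∈ {I^B I^B, I^B i}.
Weight each parental genotype pair by prior × P(type-A child):
  I^A I^A × I^B i: posterior weight 2/3.
  I^A i × I^B i: posterior weight 1/3.
Sum the posterior weight over pairs where Mateo is I^A i: 1/3.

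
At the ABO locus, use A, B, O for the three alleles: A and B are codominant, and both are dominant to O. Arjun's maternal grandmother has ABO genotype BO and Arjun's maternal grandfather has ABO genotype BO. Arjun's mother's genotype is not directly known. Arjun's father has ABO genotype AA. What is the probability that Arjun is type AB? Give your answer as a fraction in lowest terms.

Arjun's mother's ABO genotype from BO × BO: 1/4 BB, 1/2 BO, 1/4 OO.
Crossing each possibility with the father AA and summing P(type AB): 1/4·1 + 1/2·1/2 + 1/4·0 = 1/2.

1/2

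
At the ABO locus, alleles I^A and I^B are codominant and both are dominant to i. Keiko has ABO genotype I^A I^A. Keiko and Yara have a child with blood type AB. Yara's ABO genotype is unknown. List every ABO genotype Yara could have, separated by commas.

I^A I^B, I^B I^B, I^B i

For each candidate genotype of Yara, check whether crossing it with I^A I^A can produce every observed child phenotype.
  I^A I^A → possible child types {A} ✗
  I^A I^B → possible child types {A, AB} ✓
  I^A i → possible child types {A} ✗
  I^B I^B → possible child types {AB} ✓
  I^B i → possible child types {A, AB} ✓
  i i → possible child types {A} ✗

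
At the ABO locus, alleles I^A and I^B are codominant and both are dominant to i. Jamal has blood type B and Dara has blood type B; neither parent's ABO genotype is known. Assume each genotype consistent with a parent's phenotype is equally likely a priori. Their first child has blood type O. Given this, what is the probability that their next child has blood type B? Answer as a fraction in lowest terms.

Possible genotypes: Jamal ∈ {I^B I^B, I^B i}; Dara ∈ {I^B I^B, I^B i}.
Weight each parental genotype pair by prior × P(type-O child):
  I^B i × I^B i: posterior weight 1; P(next child type B) = 3/4.
Weighted sum = 3/4.

3/4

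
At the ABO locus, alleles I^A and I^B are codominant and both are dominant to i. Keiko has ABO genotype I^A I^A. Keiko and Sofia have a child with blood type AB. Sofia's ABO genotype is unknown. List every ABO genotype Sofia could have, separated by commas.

I^A I^B, I^B I^B, I^B i

For each candidate genotype of Sofia, check whether crossing it with I^A I^A can produce every observed child phenotype.
  I^A I^A → possible child types {A} ✗
  I^A I^B → possible child types {A, AB} ✓
  I^A i → possible child types {A} ✗
  I^B I^B → possible child types {AB} ✓
  I^B i → possible child types {A, AB} ✓
  i i → possible child types {A} ✗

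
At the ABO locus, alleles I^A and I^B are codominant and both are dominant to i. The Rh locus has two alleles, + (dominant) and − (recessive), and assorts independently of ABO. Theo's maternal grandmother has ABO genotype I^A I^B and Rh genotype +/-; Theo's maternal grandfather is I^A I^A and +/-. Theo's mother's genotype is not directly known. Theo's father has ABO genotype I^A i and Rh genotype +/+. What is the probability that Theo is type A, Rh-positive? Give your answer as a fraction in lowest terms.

Theo's mother's ABO genotype from I^A I^B × I^A I^A: 1/2 I^A I^A, 1/2 I^A I^B.
Crossing each possibility with the father I^A i and summing P(type A): 1/2·1 + 1/2·1/2 = 3/4.
Similarly for Rh via the mother's Rh distribution: P(Rh+) = 1.
Independent loci: 3/4 × 1 = 3/4.

3/4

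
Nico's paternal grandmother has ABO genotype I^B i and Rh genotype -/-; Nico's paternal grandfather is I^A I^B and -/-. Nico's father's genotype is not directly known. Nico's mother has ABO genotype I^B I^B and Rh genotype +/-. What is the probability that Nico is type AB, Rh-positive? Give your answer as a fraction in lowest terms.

Nico's father's ABO genotype from I^B i × I^A I^B: 1/4 I^A I^B, 1/4 I^A i, 1/4 I^B I^B, 1/4 I^B i.
Crossing each possibility with the mother I^B I^B and summing P(type AB): 1/4·1/2 + 1/4·1/2 + 1/4·0 + 1/4·0 = 1/4.
Similarly for Rh via the father's Rh distribution: P(Rh+) = 1/2.
Independent loci: 1/4 × 1/2 = 1/8.

1/8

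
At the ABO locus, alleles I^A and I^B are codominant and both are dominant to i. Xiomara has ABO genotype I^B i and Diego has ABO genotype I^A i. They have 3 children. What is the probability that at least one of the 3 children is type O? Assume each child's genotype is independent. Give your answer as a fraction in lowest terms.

ABO cross I^B i × I^A i → 1/4 O, 1/4 A, 1/4 B, 1/4 AB.
So P(type O) = 1/4 per child.
P(none) = (3/4)^3 = 27/64; P(at least one) = 1 − 27/64 = 37/64.

37/64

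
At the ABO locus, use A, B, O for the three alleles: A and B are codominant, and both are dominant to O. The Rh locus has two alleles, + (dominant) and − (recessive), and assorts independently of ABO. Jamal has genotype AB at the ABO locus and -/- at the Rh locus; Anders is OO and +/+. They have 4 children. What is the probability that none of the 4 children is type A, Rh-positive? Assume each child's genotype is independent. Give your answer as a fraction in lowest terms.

ABO cross AB × OO → 1/2 A, 1/2 B.
Rh cross -/- × +/+ → 1 Rh+; so P(type A, Rh-positive) = 1/2 × 1 = 1/2 per child.
P(not type A, Rh-positive) = 1/2 for one child; (1/2)^4 = 1/16.

1/16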